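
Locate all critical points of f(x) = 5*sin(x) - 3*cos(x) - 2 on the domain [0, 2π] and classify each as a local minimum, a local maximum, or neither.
f'(x) = 3*sin(x) + 5*cos(x)

Solve f'(x) = 0 on [0, 2π]:
  f'(x) = 0 ⇔ 5*cos(x) = -3*sin(x) ⇔ tan(x) = -5/3, i.e. x = arctan(-5/3) + nπ; keep the solutions lying in [0, 2π].
  ⇒ x = pi - atan(5/3) ≈ 2.1112, -atan(5/3) + 2*pi ≈ 5.2528

f''(x) = -5*sin(x) + 3*cos(x)
Second-derivative test at each critical point:
  f''(2.1112) = -5.8310 < 0 → local maximum
  f''(5.2528) = 5.8310 > 0 → local minimum

Critical points: x = pi - atan(5/3) ≈ 2.1112 (local maximum); x = -atan(5/3) + 2*pi ≈ 5.2528 (local minimum)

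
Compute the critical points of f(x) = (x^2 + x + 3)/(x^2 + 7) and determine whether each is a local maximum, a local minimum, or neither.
f'(x) = (-x^2 + 8*x + 7)/(x^4 + 14*x^2 + 49)

Solve f'(x) = 0:
  f'(x) = -(x^2 - 8*x - 7)/(x^2 + 7)^2; the denominator is positive wherever f is defined, so f'(x) = 0 ⇔ -x^2 + 8*x + 7 = 0.
  x^2 - 8*x - 7 = 0 has no rational roots; quadratic formula: x = (8 ± √92)/2.
  ⇒ x = 4 - sqrt(23) ≈ -0.7958, 4 + sqrt(23) ≈ 8.7958

f''(x) = 2*(x^3 - 12*x^2 - 21*x + 28)/(x^6 + 21*x^4 + 147*x^2 + 343)
Second-derivative test at each critical point:
  f''(-0.7958) = 0.1646 > 0 → local minimum
  f''(8.7958) = -0.0013 < 0 → local maximum

Critical points: x = 4 - sqrt(23) ≈ -0.7958 (local minimum); x = 4 + sqrt(23) ≈ 8.7958 (local maximum)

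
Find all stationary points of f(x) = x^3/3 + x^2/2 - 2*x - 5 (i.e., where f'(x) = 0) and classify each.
f'(x) = x^2 + x - 2

Solve f'(x) = 0:
  Factor: x^2 + x - 2 = (x - 1)*(x + 2) = 0.
  ⇒ x = -2, 1

f''(x) = 2*x + 1
Second-derivative test at each critical point:
  f''(-2) = -3 < 0 → local maximum
  f''(1) = 3 > 0 → local minimum

Critical points: x = -2 (local maximum); x = 1 (local minimum)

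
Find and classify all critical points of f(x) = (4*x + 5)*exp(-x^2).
f'(x) = 2*(-x*(4*x + 5) + 2)*exp(-x^2)

Solve f'(x) = 0:
  f'(x) = (-8*x^2 - 10*x + 4)·exp(-x^2) and exp(-x^2) > 0 for every x, so f'(x) = 0 ⇔ -8*x^2 - 10*x + 4 = 0.
  Factor: -8*x^2 - 10*x + 4 = -2*(4*x^2 + 5*x - 2); 4*x^2 + 5*x - 2 = 0 has no rational roots; quadratic formula: x = (-5 ± √57)/8.
  ⇒ x = -sqrt(57)/8 - 5/8 ≈ -1.5687, -5/8 + sqrt(57)/8 ≈ 0.3187

f''(x) = 2*(2*x^2*(4*x + 5) - 12*x - 5)*exp(-x^2)
Second-derivative test at each critical point:
  f''(-1.5687) = 1.2889 > 0 → local minimum
  f''(0.3187) = -13.6411 < 0 → local maximum

Critical points: x = -sqrt(57)/8 - 5/8 ≈ -1.5687 (local minimum); x = -5/8 + sqrt(57)/8 ≈ 0.3187 (local maximum)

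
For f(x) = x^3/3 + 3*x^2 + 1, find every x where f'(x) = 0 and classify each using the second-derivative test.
f'(x) = x*(x + 6)

Solve f'(x) = 0:
  Factor: x^2 + 6*x = x*(x + 6) = 0.
  ⇒ x = -6, 0

f''(x) = 2*x + 6
Second-derivative test at each critical point:
  f''(-6) = -6 < 0 → local maximum
  f''(0) = 6 > 0 → local minimum

Critical points: x = -6 (local maximum); x = 0 (local minimum)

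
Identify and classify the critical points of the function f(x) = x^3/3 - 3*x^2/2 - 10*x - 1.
f'(x) = x^2 - 3*x - 10

Solve f'(x) = 0:
  Factor: x^2 - 3*x - 10 = (x - 5)*(x + 2) = 0.
  ⇒ x = -2, 5

f''(x) = 2*x - 3
Second-derivative test at each critical point:
  f''(-2) = -7 < 0 → local maximum
  f''(5) = 7 > 0 → local minimum

Critical points: x = -2 (local maximum); x = 5 (local minimum)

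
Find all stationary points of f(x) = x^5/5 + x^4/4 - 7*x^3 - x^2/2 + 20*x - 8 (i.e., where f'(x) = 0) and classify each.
f'(x) = x^4 + x^3 - 21*x^2 - x + 20

Solve f'(x) = 0:
  Factor: x^4 + x^3 - 21*x^2 - x + 20 = (x - 4)*(x - 1)*(x + 1)*(x + 5) = 0.
  ⇒ x = -5, -1, 1, 4

f''(x) = 4*x^3 + 3*x^2 - 42*x - 1
Second-derivative test at each critical point:
  f''(-5) = -216 < 0 → local maximum
  f''(-1) = 40 > 0 → local minimum
  f''(1) = -36 < 0 → local maximum
  f''(4) = 135 > 0 → local minimum

Critical points: x = -5 (local maximum); x = -1 (local minimum); x = 1 (local maximum); x = 4 (local minimum)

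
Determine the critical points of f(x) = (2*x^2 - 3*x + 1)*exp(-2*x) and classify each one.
f'(x) = (-4*x^2 + 10*x - 5)*exp(-2*x)

Solve f'(x) = 0:
  f'(x) = (-4*x^2 + 10*x - 5)·exp(-2*x) and exp(-2*x) > 0 for every x, so f'(x) = 0 ⇔ -4*x^2 + 10*x - 5 = 0.
  4*x^2 - 10*x + 5 = 0 has no rational roots; quadratic formula: x = (10 ± √20)/8.
  ⇒ x = 5/4 - sqrt(5)/4 ≈ 0.6910, sqrt(5)/4 + 5/4 ≈ 1.8090

f''(x) = 4*(2*x^2 - 7*x + 5)*exp(-2*x)
Second-derivative test at each critical point:
  f''(0.6910) = 1.1229 > 0 → local minimum
  f''(1.8090) = -0.1200 < 0 → local maximum

Critical points: x = 5/4 - sqrt(5)/4 ≈ 0.6910 (local minimum); x = sqrt(5)/4 + 5/4 ≈ 1.8090 (local maximum)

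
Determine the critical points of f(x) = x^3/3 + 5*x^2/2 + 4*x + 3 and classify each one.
f'(x) = x^2 + 5*x + 4

Solve f'(x) = 0:
  Factor: x^2 + 5*x + 4 = (x + 1)*(x + 4) = 0.
  ⇒ x = -4, -1

f''(x) = 2*x + 5
Second-derivative test at each critical point:
  f''(-4) = -3 < 0 → local maximum
  f''(-1) = 3 > 0 → local minimum

Critical points: x = -4 (local maximum); x = -1 (local minimum)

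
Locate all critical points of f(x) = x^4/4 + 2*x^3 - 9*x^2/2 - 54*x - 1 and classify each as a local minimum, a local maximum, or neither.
f'(x) = x^3 + 6*x^2 - 9*x - 54

Solve f'(x) = 0:
  Factor: x^3 + 6*x^2 - 9*x - 54 = (x - 3)*(x + 3)*(x + 6) = 0.
  ⇒ x = -6, -3, 3

f''(x) = 3*x^2 + 12*x - 9
Second-derivative test at each critical point:
  f''(-6) = 27 > 0 → local minimum
  f''(-3) = -18 < 0 → local maximum
  f''(3) = 54 > 0 → local minimum

Critical points: x = -6 (local minimum); x = -3 (local maximum); x = 3 (local minimum)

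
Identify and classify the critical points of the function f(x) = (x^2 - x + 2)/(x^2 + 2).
f'(x) = (x^2 - 2)/(x^4 + 4*x^2 + 4)

Solve f'(x) = 0:
  f'(x) = (x^2 - 2)/(x^2 + 2)^2; the denominator is positive wherever f is defined, so f'(x) = 0 ⇔ x^2 - 2 = 0.
  x^2 - 2 = 0 has no rational roots; quadratic formula: x = (0 ± √8)/2.
  ⇒ x = -sqrt(2) ≈ -1.4142, sqrt(2) ≈ 1.4142

f''(x) = 2*x*(6 - x^2)/(x^6 + 6*x^4 + 12*x^2 + 8)
Second-derivative test at each critical point:
  f''(-1.4142) = -0.1768 < 0 → local maximum
  f''(1.4142) = 0.1768 > 0 → local minimum

Critical points: x = -sqrt(2) ≈ -1.4142 (local maximum); x = sqrt(2) ≈ 1.4142 (local minimum)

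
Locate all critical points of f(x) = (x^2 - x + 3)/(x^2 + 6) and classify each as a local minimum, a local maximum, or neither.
f'(x) = (x^2 + 6*x - 6)/(x^4 + 12*x^2 + 36)

Solve f'(x) = 0:
  f'(x) = (x^2 + 6*x - 6)/(x^2 + 6)^2; the denominator is positive wherever f is defined, so f'(x) = 0 ⇔ x^2 + 6*x - 6 = 0.
  x^2 + 6*x - 6 = 0 has no rational roots; quadratic formula: x = (-6 ± √60)/2.
  ⇒ x = -sqrt(15) - 3 ≈ -6.8730, -3 + sqrt(15) ≈ 0.8730

f''(x) = 2*(-x^3 - 9*x^2 + 18*x + 18)/(x^6 + 18*x^4 + 108*x^2 + 216)
Second-derivative test at each critical point:
  f''(-6.8730) = -0.0027 < 0 → local maximum
  f''(0.8730) = 0.1694 > 0 → local minimum

Critical points: x = -sqrt(15) - 3 ≈ -6.8730 (local maximum); x = -3 + sqrt(15) ≈ 0.8730 (local minimum)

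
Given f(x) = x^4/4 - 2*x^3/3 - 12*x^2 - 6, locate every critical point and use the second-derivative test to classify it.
f'(x) = x*(x^2 - 2*x - 24)

Solve f'(x) = 0:
  Factor: x^3 - 2*x^2 - 24*x = x*(x - 6)*(x + 4) = 0.
  ⇒ x = -4, 0, 6

f''(x) = 3*x^2 - 4*x - 24
Second-derivative test at each critical point:
  f''(-4) = 40 > 0 → local minimum
  f''(0) = -24 < 0 → local maximum
  f''(6) = 60 > 0 → local minimum

Critical points: x = -4 (local minimum); x = 0 (local maximum); x = 6 (local minimum)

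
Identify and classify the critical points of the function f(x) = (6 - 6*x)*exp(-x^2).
f'(x) = 6*(2*x*(x - 1) - 1)*exp(-x^2)

Solve f'(x) = 0:
  f'(x) = (12*x^2 - 12*x - 6)·exp(-x^2) and exp(-x^2) > 0 for every x, so f'(x) = 0 ⇔ 12*x^2 - 12*x - 6 = 0.
  Factor: 12*x^2 - 12*x - 6 = 6*(2*x^2 - 2*x - 1); 2*x^2 - 2*x - 1 = 0 has no rational roots; quadratic formula: x = (2 ± √12)/4.
  ⇒ x = 1/2 - sqrt(3)/2 ≈ -0.3660, 1/2 + sqrt(3)/2 ≈ 1.3660

f''(x) = 12*(2*x^2*(1 - x) + 3*x - 1)*exp(-x^2)
Second-derivative test at each critical point:
  f''(-0.3660) = -18.1785 < 0 → local maximum
  f''(1.3660) = 3.2162 > 0 → local minimum

Critical points: x = 1/2 - sqrt(3)/2 ≈ -0.3660 (local maximum); x = 1/2 + sqrt(3)/2 ≈ 1.3660 (local minimum)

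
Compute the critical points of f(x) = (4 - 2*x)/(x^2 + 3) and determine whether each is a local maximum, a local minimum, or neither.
f'(x) = 2*(-x^2 + 2*x*(x - 2) - 3)/(x^2 + 3)^2

Solve f'(x) = 0:
  f'(x) = 2*(x^2 - 4*x - 3)/(x^2 + 3)^2; the denominator is positive wherever f is defined, so f'(x) = 0 ⇔ 2*x^2 - 8*x - 6 = 0.
  Factor: 2*x^2 - 8*x - 6 = 2*(x^2 - 4*x - 3); x^2 - 4*x - 3 = 0 has no rational roots; quadratic formula: x = (4 ± √28)/2.
  ⇒ x = 2 - sqrt(7) ≈ -0.6458, 2 + sqrt(7) ≈ 4.6458

f''(x) = 4*(4*x^2*(2 - x) + (3*x - 2)*(x^2 + 3))/(x^2 + 3)^3
Second-derivative test at each critical point:
  f''(-0.6458) = -0.9064 < 0 → local maximum
  f''(4.6458) = 0.0175 > 0 → local minimum

Critical points: x = 2 - sqrt(7) ≈ -0.6458 (local maximum); x = 2 + sqrt(7) ≈ 4.6458 (local minimum)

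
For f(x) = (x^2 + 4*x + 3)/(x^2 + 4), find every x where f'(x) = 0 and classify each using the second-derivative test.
f'(x) = 2*(-2*x^2 + x + 8)/(x^4 + 8*x^2 + 16)

Solve f'(x) = 0:
  f'(x) = -2*(2*x^2 - x - 8)/(x^2 + 4)^2; the denominator is positive wherever f is defined, so f'(x) = 0 ⇔ -4*x^2 + 2*x + 16 = 0.
  Factor: -4*x^2 + 2*x + 16 = -2*(2*x^2 - x - 8); 2*x^2 - x - 8 = 0 has no rational roots; quadratic formula: x = (1 ± √65)/4.
  ⇒ x = 1/4 - sqrt(65)/4 ≈ -1.7656, 1/4 + sqrt(65)/4 ≈ 2.2656

f''(x) = 2*(4*x^3 - 3*x^2 - 48*x + 4)/(x^6 + 12*x^4 + 48*x^2 + 64)
Second-derivative test at each critical point:
  f''(-1.7656) = 0.3183 > 0 → local minimum
  f''(2.2656) = -0.1933 < 0 → local maximum

Critical points: x = 1/4 - sqrt(65)/4 ≈ -1.7656 (local minimum); x = 1/4 + sqrt(65)/4 ≈ 2.2656 (local maximum)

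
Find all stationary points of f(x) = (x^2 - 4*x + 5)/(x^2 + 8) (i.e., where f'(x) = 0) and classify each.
f'(x) = 2*(2*x^2 + 3*x - 16)/(x^4 + 16*x^2 + 64)

Solve f'(x) = 0:
  f'(x) = 2*(2*x^2 + 3*x - 16)/(x^2 + 8)^2; the denominator is positive wherever f is defined, so f'(x) = 0 ⇔ 4*x^2 + 6*x - 32 = 0.
  Factor: 4*x^2 + 6*x - 32 = 2*(2*x^2 + 3*x - 16); 2*x^2 + 3*x - 16 = 0 has no rational roots; quadratic formula: x = (-3 ± √137)/4.
  ⇒ x = -sqrt(137)/4 - 3/4 ≈ -3.6762, -3/4 + sqrt(137)/4 ≈ 2.1762

f''(x) = 2*(-4*x^3 - 9*x^2 + 96*x + 24)/(x^6 + 24*x^4 + 192*x^2 + 512)
Second-derivative test at each critical point:
  f''(-3.6762) = -0.0506 < 0 → local maximum
  f''(2.1762) = 0.1443 > 0 → local minimum

Critical points: x = -sqrt(137)/4 - 3/4 ≈ -3.6762 (local maximum); x = -3/4 + sqrt(137)/4 ≈ 2.1762 (local minimum)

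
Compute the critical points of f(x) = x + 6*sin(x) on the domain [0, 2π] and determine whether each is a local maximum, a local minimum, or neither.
f'(x) = 6*cos(x) + 1

Solve f'(x) = 0 on [0, 2π]:
  f'(x) = 0 ⇔ cos(x) = -1/6, i.e. x = ±arccos(-1/6) + 2nπ; keep the solutions lying in [0, 2π].
  ⇒ x = acos(-1/6) ≈ 1.7382, -acos(-1/6) + 2*pi ≈ 4.5449

f''(x) = -6*sin(x)
Second-derivative test at each critical point:
  f''(1.7382) = -5.9161 < 0 → local maximum
  f''(4.5449) = 5.9161 > 0 → local minimum

Critical points: x = acos(-1/6) ≈ 1.7382 (local maximum); x = -acos(-1/6) + 2*pi ≈ 4.5449 (local minimum)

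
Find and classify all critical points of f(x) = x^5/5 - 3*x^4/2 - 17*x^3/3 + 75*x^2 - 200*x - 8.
f'(x) = x^4 - 6*x^3 - 17*x^2 + 150*x - 200

Solve f'(x) = 0:
  Factor: x^4 - 6*x^3 - 17*x^2 + 150*x - 200 = (x - 5)*(x - 4)*(x - 2)*(x + 5) = 0.
  ⇒ x = -5, 2, 4, 5

f''(x) = 4*x^3 - 18*x^2 - 34*x + 150
Second-derivative test at each critical point:
  f''(-5) = -630 < 0 → local maximum
  f''(2) = 42 > 0 → local minimum
  f''(4) = -18 < 0 → local maximum
  f''(5) = 30 > 0 → local minimum

Critical points: x = -5 (local maximum); x = 2 (local minimum); x = 4 (local maximum); x = 5 (local minimum)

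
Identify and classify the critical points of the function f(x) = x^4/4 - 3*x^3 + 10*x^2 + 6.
f'(x) = x*(x^2 - 9*x + 20)

Solve f'(x) = 0:
  Factor: x^3 - 9*x^2 + 20*x = x*(x - 5)*(x - 4) = 0.
  ⇒ x = 0, 4, 5

f''(x) = 3*x^2 - 18*x + 20
Second-derivative test at each critical point:
  f''(0) = 20 > 0 → local minimum
  f''(4) = -4 < 0 → local maximum
  f''(5) = 5 > 0 → local minimum

Critical points: x = 0 (local minimum); x = 4 (local maximum); x = 5 (local minimum)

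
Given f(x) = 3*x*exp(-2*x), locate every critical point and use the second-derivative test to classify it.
f'(x) = 3*(1 - 2*x)*exp(-2*x)

Solve f'(x) = 0:
  f'(x) = (3 - 6*x)·exp(-2*x) and exp(-2*x) > 0 for every x, so f'(x) = 0 ⇔ 3 - 6*x = 0.
  Factor: 3 - 6*x = -3*(2*x - 1) = 0.
  ⇒ x = 1/2

f''(x) = 12*(x - 1)*exp(-2*x)
Second-derivative test at each critical point:
  f''(1/2) = -2.2073 < 0 → local maximum

Critical points: x = 1/2 (local maximum)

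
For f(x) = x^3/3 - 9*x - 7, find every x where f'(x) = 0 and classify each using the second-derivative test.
f'(x) = x^2 - 9

Solve f'(x) = 0:
  Factor: x^2 - 9 = (x - 3)*(x + 3) = 0.
  ⇒ x = -3, 3

f''(x) = 2*x
Second-derivative test at each critical point:
  f''(-3) = -6 < 0 → local maximum
  f''(3) = 6 > 0 → local minimum

Critical points: x = -3 (local maximum); x = 3 (local minimum)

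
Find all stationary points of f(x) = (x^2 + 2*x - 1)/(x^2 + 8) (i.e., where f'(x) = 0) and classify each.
f'(x) = 2*(-x^2 + 9*x + 8)/(x^4 + 16*x^2 + 64)

Solve f'(x) = 0:
  f'(x) = -2*(x^2 - 9*x - 8)/(x^2 + 8)^2; the denominator is positive wherever f is defined, so f'(x) = 0 ⇔ -2*x^2 + 18*x + 16 = 0.
  Factor: -2*x^2 + 18*x + 16 = -2*(x^2 - 9*x - 8); x^2 - 9*x - 8 = 0 has no rational roots; quadratic formula: x = (9 ± √113)/2.
  ⇒ x = 9/2 - sqrt(113)/2 ≈ -0.8151, 9/2 + sqrt(113)/2 ≈ 9.8151

f''(x) = 2*(2*x^3 - 27*x^2 - 48*x + 72)/(x^6 + 24*x^4 + 192*x^2 + 512)
Second-derivative test at each critical point:
  f''(-0.8151) = 0.2832 > 0 → local minimum
  f''(9.8151) = -0.0020 < 0 → local maximum

Critical points: x = 9/2 - sqrt(113)/2 ≈ -0.8151 (local minimum); x = 9/2 + sqrt(113)/2 ≈ 9.8151 (local maximum)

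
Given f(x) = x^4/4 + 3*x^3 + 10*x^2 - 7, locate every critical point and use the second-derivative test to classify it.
f'(x) = x*(x^2 + 9*x + 20)

Solve f'(x) = 0:
  Factor: x^3 + 9*x^2 + 20*x = x*(x + 4)*(x + 5) = 0.
  ⇒ x = -5, -4, 0

f''(x) = 3*x^2 + 18*x + 20
Second-derivative test at each critical point:
  f''(-5) = 5 > 0 → local minimum
  f''(-4) = -4 < 0 → local maximum
  f''(0) = 20 > 0 → local minimum

Critical points: x = -5 (local minimum); x = -4 (local maximum); x = 0 (local minimum)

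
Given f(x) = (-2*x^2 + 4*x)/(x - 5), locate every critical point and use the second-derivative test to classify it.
f'(x) = 2*(-x^2 + 10*x - 10)/(x^2 - 10*x + 25)

Solve f'(x) = 0:
  f'(x) = -2*(x^2 - 10*x + 10)/(x - 5)^2; the denominator is positive wherever f is defined, so f'(x) = 0 ⇔ -2*x^2 + 20*x - 20 = 0.
  Factor: -2*x^2 + 20*x - 20 = -2*(x^2 - 10*x + 10); x^2 - 10*x + 10 = 0 has no rational roots; quadratic formula: x = (10 ± √60)/2.
  ⇒ x = 5 - sqrt(15) ≈ 1.1270, sqrt(15) + 5 ≈ 8.8730

f''(x) = -60/(x^3 - 15*x^2 + 75*x - 125)
Second-derivative test at each critical point:
  f''(1.1270) = 1.0328 > 0 → local minimum
  f''(8.8730) = -1.0328 < 0 → local maximum

Critical points: x = 5 - sqrt(15) ≈ 1.1270 (local minimum); x = sqrt(15) + 5 ≈ 8.8730 (local maximum)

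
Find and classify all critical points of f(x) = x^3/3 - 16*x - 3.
f'(x) = x^2 - 16

Solve f'(x) = 0:
  Factor: x^2 - 16 = (x - 4)*(x + 4) = 0.
  ⇒ x = -4, 4

f''(x) = 2*x
Second-derivative test at each critical point:
  f''(-4) = -8 < 0 → local maximum
  f''(4) = 8 > 0 → local minimum

Critical points: x = -4 (local maximum); x = 4 (local minimum)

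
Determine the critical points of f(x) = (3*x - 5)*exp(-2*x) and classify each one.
f'(x) = (13 - 6*x)*exp(-2*x)

Solve f'(x) = 0:
  f'(x) = (13 - 6*x)·exp(-2*x) and exp(-2*x) > 0 for every x, so f'(x) = 0 ⇔ 13 - 6*x = 0.
  13 - 6*x = 0.
  ⇒ x = 13/6

f''(x) = 4*(3*x - 8)*exp(-2*x)
Second-derivative test at each critical point:
  f''(13/6) = -0.0787 < 0 → local maximum

Critical points: x = 13/6 (local maximum)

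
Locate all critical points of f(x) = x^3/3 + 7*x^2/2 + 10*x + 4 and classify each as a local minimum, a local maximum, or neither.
f'(x) = x^2 + 7*x + 10

Solve f'(x) = 0:
  Factor: x^2 + 7*x + 10 = (x + 2)*(x + 5) = 0.
  ⇒ x = -5, -2

f''(x) = 2*x + 7
Second-derivative test at each critical point:
  f''(-5) = -3 < 0 → local maximum
  f''(-2) = 3 > 0 → local minimum

Critical points: x = -5 (local maximum); x = -2 (local minimum)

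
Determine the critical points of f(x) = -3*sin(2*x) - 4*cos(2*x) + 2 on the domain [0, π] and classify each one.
f'(x) = 8*sin(2*x) - 6*cos(2*x)

Solve f'(x) = 0 on [0, π]:
  f'(x) = 0 ⇔ -3*cos(2*x) = -4*sin(2*x) ⇔ tan(2*x) = 3/4, i.e. 2*x = arctan(3/4) + nπ; keep the solutions lying in [0, π].
  ⇒ x = atan(3/4)/2 ≈ 0.3218, atan(3/4)/2 + pi/2 ≈ 1.8925

f''(x) = 12*sin(2*x) + 16*cos(2*x)
Second-derivative test at each critical point:
  f''(0.3218) = 20 > 0 → local minimum
  f''(1.8925) = -20 < 0 → local maximum

Critical points: x = atan(3/4)/2 ≈ 0.3218 (local minimum); x = atan(3/4)/2 + pi/2 ≈ 1.8925 (local maximum)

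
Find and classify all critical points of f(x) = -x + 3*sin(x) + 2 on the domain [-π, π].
f'(x) = 3*cos(x) - 1

Solve f'(x) = 0 on [-π, π]:
  f'(x) = 0 ⇔ cos(x) = 1/3, i.e. x = ±arccos(1/3) + 2nπ; keep the solutions lying in [-π, π].
  ⇒ x = -acos(1/3) ≈ -1.2310, acos(1/3) ≈ 1.2310

f''(x) = -3*sin(x)
Second-derivative test at each critical point:
  f''(-1.2310) = 2.8284 > 0 → local minimum
  f''(1.2310) = -2.8284 < 0 → local maximum

Critical points: x = -acos(1/3) ≈ -1.2310 (local minimum); x = acos(1/3) ≈ 1.2310 (local maximum)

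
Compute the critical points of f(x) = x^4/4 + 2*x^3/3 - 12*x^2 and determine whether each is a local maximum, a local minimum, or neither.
f'(x) = x*(x^2 + 2*x - 24)

Solve f'(x) = 0:
  Factor: x^3 + 2*x^2 - 24*x = x*(x - 4)*(x + 6) = 0.
  ⇒ x = -6, 0, 4

f''(x) = 3*x^2 + 4*x - 24
Second-derivative test at each critical point:
  f''(-6) = 60 > 0 → local minimum
  f''(0) = -24 < 0 → local maximum
  f''(4) = 40 > 0 → local minimum

Critical points: x = -6 (local minimum); x = 0 (local maximum); x = 4 (local minimum)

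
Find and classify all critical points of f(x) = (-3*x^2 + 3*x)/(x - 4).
f'(x) = 3*(-x^2 + 8*x - 4)/(x^2 - 8*x + 16)

Solve f'(x) = 0:
  f'(x) = -3*(x^2 - 8*x + 4)/(x - 4)^2; the denominator is positive wherever f is defined, so f'(x) = 0 ⇔ -3*x^2 + 24*x - 12 = 0.
  Factor: -3*x^2 + 24*x - 12 = -3*(x^2 - 8*x + 4); x^2 - 8*x + 4 = 0 has no rational roots; quadratic formula: x = (8 ± √48)/2.
  ⇒ x = 4 - 2*sqrt(3) ≈ 0.5359, 2*sqrt(3) + 4 ≈ 7.4641

f''(x) = -72/(x^3 - 12*x^2 + 48*x - 64)
Second-derivative test at each critical point:
  f''(0.5359) = 1.7321 > 0 → local minimum
  f''(7.4641) = -1.7321 < 0 → local maximum

Critical points: x = 4 - 2*sqrt(3) ≈ 0.5359 (local minimum); x = 2*sqrt(3) + 4 ≈ 7.4641 (local maximum)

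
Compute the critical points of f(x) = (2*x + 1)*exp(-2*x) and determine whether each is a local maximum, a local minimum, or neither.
f'(x) = -4*x*exp(-2*x)

Solve f'(x) = 0:
  f'(x) = (-4*x)·exp(-2*x) and exp(-2*x) > 0 for every x, so f'(x) = 0 ⇔ -4*x = 0.
  -4*x = 0.
  ⇒ x = 0

f''(x) = 4*(2*x - 1)*exp(-2*x)
Second-derivative test at each critical point:
  f''(0) = -4 < 0 → local maximum

Critical points: x = 0 (local maximum)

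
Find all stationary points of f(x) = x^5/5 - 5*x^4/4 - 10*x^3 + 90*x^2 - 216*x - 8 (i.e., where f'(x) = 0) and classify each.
f'(x) = x^4 - 5*x^3 - 30*x^2 + 180*x - 216

Solve f'(x) = 0:
  Factor: x^4 - 5*x^3 - 30*x^2 + 180*x - 216 = (x - 6)*(x - 3)*(x - 2)*(x + 6) = 0.
  ⇒ x = -6, 2, 3, 6

f''(x) = 4*x^3 - 15*x^2 - 60*x + 180
Second-derivative test at each critical point:
  f''(-6) = -864 < 0 → local maximum
  f''(2) = 32 > 0 → local minimum
  f''(3) = -27 < 0 → local maximum
  f''(6) = 144 > 0 → local minimum

Critical points: x = -6 (local maximum); x = 2 (local minimum); x = 3 (local maximum); x = 6 (local minimum)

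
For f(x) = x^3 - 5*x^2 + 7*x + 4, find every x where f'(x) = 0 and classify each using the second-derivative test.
f'(x) = 3*x^2 - 10*x + 7

Solve f'(x) = 0:
  Factor: 3*x^2 - 10*x + 7 = (x - 1)*(3*x - 7) = 0.
  ⇒ x = 1, 7/3

f''(x) = 6*x - 10
Second-derivative test at each critical point:
  f''(1) = -4 < 0 → local maximum
  f''(7/3) = 4 > 0 → local minimum

Critical points: x = 1 (local maximum); x = 7/3 (local minimum)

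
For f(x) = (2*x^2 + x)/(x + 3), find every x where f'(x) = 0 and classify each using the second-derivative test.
f'(x) = (2*x^2 + 12*x + 3)/(x^2 + 6*x + 9)

Solve f'(x) = 0:
  f'(x) = (2*x^2 + 12*x + 3)/(x + 3)^2; the denominator is positive wherever f is defined, so f'(x) = 0 ⇔ 2*x^2 + 12*x + 3 = 0.
  2*x^2 + 12*x + 3 = 0 has no rational roots; quadratic formula: x = (-12 ± √120)/4.
  ⇒ x = -3 - sqrt(30)/2 ≈ -5.7386, -3 + sqrt(30)/2 ≈ -0.2614

f''(x) = 30/(x^3 + 9*x^2 + 27*x + 27)
Second-derivative test at each critical point:
  f''(-5.7386) = -1.4606 < 0 → local maximum
  f''(-0.2614) = 1.4606 > 0 → local minimum

Critical points: x = -3 - sqrt(30)/2 ≈ -5.7386 (local maximum); x = -3 + sqrt(30)/2 ≈ -0.2614 (local minimum)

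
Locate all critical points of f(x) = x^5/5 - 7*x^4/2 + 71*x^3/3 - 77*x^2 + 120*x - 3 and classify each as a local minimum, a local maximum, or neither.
f'(x) = x^4 - 14*x^3 + 71*x^2 - 154*x + 120

Solve f'(x) = 0:
  Factor: x^4 - 14*x^3 + 71*x^2 - 154*x + 120 = (x - 5)*(x - 4)*(x - 3)*(x - 2) = 0.
  ⇒ x = 2, 3, 4, 5

f''(x) = 4*x^3 - 42*x^2 + 142*x - 154
Second-derivative test at each critical point:
  f''(2) = -6 < 0 → local maximum
  f''(3) = 2 > 0 → local minimum
  f''(4) = -2 < 0 → local maximum
  f''(5) = 6 > 0 → local minimum

Critical points: x = 2 (local maximum); x = 3 (local minimum); x = 4 (local maximum); x = 5 (local minimum)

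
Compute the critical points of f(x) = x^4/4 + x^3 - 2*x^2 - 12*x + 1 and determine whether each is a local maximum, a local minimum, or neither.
f'(x) = x^3 + 3*x^2 - 4*x - 12

Solve f'(x) = 0:
  Factor: x^3 + 3*x^2 - 4*x - 12 = (x - 2)*(x + 2)*(x + 3) = 0.
  ⇒ x = -3, -2, 2

f''(x) = 3*x^2 + 6*x - 4
Second-derivative test at each critical point:
  f''(-3) = 5 > 0 → local minimum
  f''(-2) = -4 < 0 → local maximum
  f''(2) = 20 > 0 → local minimum

Critical points: x = -3 (local minimum); x = -2 (local maximum); x = 2 (local minimum)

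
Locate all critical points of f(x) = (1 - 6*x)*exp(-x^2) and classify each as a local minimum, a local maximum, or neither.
f'(x) = 2*(x*(6*x - 1) - 3)*exp(-x^2)

Solve f'(x) = 0:
  f'(x) = (12*x^2 - 2*x - 6)·exp(-x^2) and exp(-x^2) > 0 for every x, so f'(x) = 0 ⇔ 12*x^2 - 2*x - 6 = 0.
  Factor: 12*x^2 - 2*x - 6 = 2*(6*x^2 - x - 3); 6*x^2 - x - 3 = 0 has no rational roots; quadratic formula: x = (1 ± √73)/12.
  ⇒ x = 1/12 - sqrt(73)/12 ≈ -0.6287, 1/12 + sqrt(73)/12 ≈ 0.7953

f''(x) = 2*(2*x^2*(1 - 6*x) + 18*x - 1)*exp(-x^2)
Second-derivative test at each critical point:
  f''(-0.6287) = -11.5093 < 0 → local maximum
  f''(0.7953) = 9.0777 > 0 → local minimum

Critical points: x = 1/12 - sqrt(73)/12 ≈ -0.6287 (local maximum); x = 1/12 + sqrt(73)/12 ≈ 0.7953 (local minimum)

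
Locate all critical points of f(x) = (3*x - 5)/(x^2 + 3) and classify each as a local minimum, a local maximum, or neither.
f'(x) = (-3*x^2 + 10*x + 9)/(x^4 + 6*x^2 + 9)

Solve f'(x) = 0:
  f'(x) = -(3*x^2 - 10*x - 9)/(x^2 + 3)^2; the denominator is positive wherever f is defined, so f'(x) = 0 ⇔ -3*x^2 + 10*x + 9 = 0.
  3*x^2 - 10*x - 9 = 0 has no rational roots; quadratic formula: x = (10 ± √208)/6.
  ⇒ x = 5/3 - 2*sqrt(13)/3 ≈ -0.7370, 5/3 + 2*sqrt(13)/3 ≈ 4.0704

f''(x) = 2*(4*x^2*(3*x - 5) + (5 - 9*x)*(x^2 + 3))/(x^2 + 3)^3
Second-derivative test at each critical point:
  f''(-0.7370) = 1.1488 > 0 → local minimum
  f''(4.0704) = -0.0377 < 0 → local maximum

Critical points: x = 5/3 - 2*sqrt(13)/3 ≈ -0.7370 (local minimum); x = 5/3 + 2*sqrt(13)/3 ≈ 4.0704 (local maximum)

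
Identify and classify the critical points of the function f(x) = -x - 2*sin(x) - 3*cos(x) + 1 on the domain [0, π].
f'(x) = 3*sin(x) - 2*cos(x) - 1

Solve f'(x) = 0 on [0, π]:
  f'(x) = 0 ⇔ 3*sin(x) - 2*cos(x) = 1. Write the left side as R·cos(x + φ) with R = √((-2)² + (-3)²) = sqrt(13), cos φ = -2*sqrt(13)/13, sin φ = -3*sqrt(13)/13; then cos(x + φ) = sqrt(13)/13. Solve for x and keep the solutions lying in [0, π].
  ⇒ x = atan((3 + 4*sqrt(3))/(-2 + 6*sqrt(3))) ≈ 0.8690

f''(x) = 2*sin(x) + 3*cos(x)
Second-derivative test at each critical point:
  f''(0.8690) = 3.4641 > 0 → local minimum

Critical points: x = atan((3 + 4*sqrt(3))/(-2 + 6*sqrt(3))) ≈ 0.8690 (local minimum)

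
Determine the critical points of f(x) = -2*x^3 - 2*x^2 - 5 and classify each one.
f'(x) = 2*x*(-3*x - 2)

Solve f'(x) = 0:
  Factor: -6*x^2 - 4*x = -2*x*(3*x + 2) = 0.
  ⇒ x = -2/3, 0

f''(x) = -12*x - 4
Second-derivative test at each critical point:
  f''(-2/3) = 4 > 0 → local minimum
  f''(0) = -4 < 0 → local maximum

Critical points: x = -2/3 (local minimum); x = 0 (local maximum)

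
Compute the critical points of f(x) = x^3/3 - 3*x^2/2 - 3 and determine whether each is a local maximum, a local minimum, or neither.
f'(x) = x*(x - 3)

Solve f'(x) = 0:
  Factor: x^2 - 3*x = x*(x - 3) = 0.
  ⇒ x = 0, 3

f''(x) = 2*x - 3
Second-derivative test at each critical point:
  f''(0) = -3 < 0 → local maximum
  f''(3) = 3 > 0 → local minimum

Critical points: x = 0 (local maximum); x = 3 (local minimum)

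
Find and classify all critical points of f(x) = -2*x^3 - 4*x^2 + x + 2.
f'(x) = -6*x^2 - 8*x + 1

Solve f'(x) = 0:
  6*x^2 + 8*x - 1 = 0 has no rational roots; quadratic formula: x = (-8 ± √88)/12.
  ⇒ x = -sqrt(22)/6 - 2/3 ≈ -1.4484, -2/3 + sqrt(22)/6 ≈ 0.1151

f''(x) = -12*x - 8
Second-derivative test at each critical point:
  f''(-1.4484) = 9.3808 > 0 → local minimum
  f''(0.1151) = -9.3808 < 0 → local maximum

Critical points: x = -sqrt(22)/6 - 2/3 ≈ -1.4484 (local minimum); x = -2/3 + sqrt(22)/6 ≈ 0.1151 (local maximum)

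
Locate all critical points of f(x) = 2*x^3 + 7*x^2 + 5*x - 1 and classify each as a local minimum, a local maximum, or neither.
f'(x) = 6*x^2 + 14*x + 5

Solve f'(x) = 0:
  6*x^2 + 14*x + 5 = 0 has no rational roots; quadratic formula: x = (-14 ± √76)/12.
  ⇒ x = -7/6 - sqrt(19)/6 ≈ -1.8931, -7/6 + sqrt(19)/6 ≈ -0.4402

f''(x) = 12*x + 14
Second-derivative test at each critical point:
  f''(-1.8931) = -8.7178 < 0 → local maximum
  f''(-0.4402) = 8.7178 > 0 → local minimum

Critical points: x = -7/6 - sqrt(19)/6 ≈ -1.8931 (local maximum); x = -7/6 + sqrt(19)/6 ≈ -0.4402 (local minimum)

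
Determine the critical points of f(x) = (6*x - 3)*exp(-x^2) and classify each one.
f'(x) = 6*(-x*(2*x - 1) + 1)*exp(-x^2)

Solve f'(x) = 0:
  f'(x) = (-12*x^2 + 6*x + 6)·exp(-x^2) and exp(-x^2) > 0 for every x, so f'(x) = 0 ⇔ -12*x^2 + 6*x + 6 = 0.
  Factor: -12*x^2 + 6*x + 6 = -6*(x - 1)*(2*x + 1) = 0.
  ⇒ x = -1/2, 1

f''(x) = 6*(2*x^2*(2*x - 1) - 6*x + 1)*exp(-x^2)
Second-derivative test at each critical point:
  f''(-1/2) = 14.0184 > 0 → local minimum
  f''(1) = -6.6218 < 0 → local maximum

Critical points: x = -1/2 (local minimum); x = 1 (local maximum)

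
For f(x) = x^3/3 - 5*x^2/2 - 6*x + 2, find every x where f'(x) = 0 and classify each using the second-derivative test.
f'(x) = x^2 - 5*x - 6

Solve f'(x) = 0:
  Factor: x^2 - 5*x - 6 = (x - 6)*(x + 1) = 0.
  ⇒ x = -1, 6

f''(x) = 2*x - 5
Second-derivative test at each critical point:
  f''(-1) = -7 < 0 → local maximum
  f''(6) = 7 > 0 → local minimum

Critical points: x = -1 (local maximum); x = 6 (local minimum)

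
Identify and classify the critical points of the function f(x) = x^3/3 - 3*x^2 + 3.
f'(x) = x*(x - 6)

Solve f'(x) = 0:
  Factor: x^2 - 6*x = x*(x - 6) = 0.
  ⇒ x = 0, 6

f''(x) = 2*x - 6
Second-derivative test at each critical point:
  f''(0) = -6 < 0 → local maximum
  f''(6) = 6 > 0 → local minimum

Critical points: x = 0 (local maximum); x = 6 (local minimum)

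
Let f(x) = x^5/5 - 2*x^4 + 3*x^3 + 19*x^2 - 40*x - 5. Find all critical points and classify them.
f'(x) = x^4 - 8*x^3 + 9*x^2 + 38*x - 40

Solve f'(x) = 0:
  Factor: x^4 - 8*x^3 + 9*x^2 + 38*x - 40 = (x - 5)*(x - 4)*(x - 1)*(x + 2) = 0.
  ⇒ x = -2, 1, 4, 5

f''(x) = 4*x^3 - 24*x^2 + 18*x + 38
Second-derivative test at each critical point:
  f''(-2) = -126 < 0 → local maximum
  f''(1) = 36 > 0 → local minimum
  f''(4) = -18 < 0 → local maximum
  f''(5) = 28 > 0 → local minimum

Critical points: x = -2 (local maximum); x = 1 (local minimum); x = 4 (local maximum); x = 5 (local minimum)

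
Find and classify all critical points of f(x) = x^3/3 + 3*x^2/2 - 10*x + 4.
f'(x) = x^2 + 3*x - 10

Solve f'(x) = 0:
  Factor: x^2 + 3*x - 10 = (x - 2)*(x + 5) = 0.
  ⇒ x = -5, 2

f''(x) = 2*x + 3
Second-derivative test at each critical point:
  f''(-5) = -7 < 0 → local maximum
  f''(2) = 7 > 0 → local minimum

Critical points: x = -5 (local maximum); x = 2 (local minimum)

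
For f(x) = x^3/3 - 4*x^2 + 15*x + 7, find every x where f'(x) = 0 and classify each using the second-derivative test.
f'(x) = x^2 - 8*x + 15

Solve f'(x) = 0:
  Factor: x^2 - 8*x + 15 = (x - 5)*(x - 3) = 0.
  ⇒ x = 3, 5

f''(x) = 2*x - 8
Second-derivative test at each critical point:
  f''(3) = -2 < 0 → local maximum
  f''(5) = 2 > 0 → local minimum

Critical points: x = 3 (local maximum); x = 5 (local minimum)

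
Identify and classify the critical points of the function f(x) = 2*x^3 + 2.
f'(x) = 6*x^2

Solve f'(x) = 0:
  ⇒ x = 0

f''(x) = 12*x
Second-derivative test at each critical point:
  f''(0) = 0, so the second-derivative test is inconclusive; use the first-derivative test: f'(-1/4) = 0.3750, f'(1/4) = 0.3750 — f' is positive on both sides (no sign change) → neither a local maximum nor a local minimum

Critical points: x = 0 (neither)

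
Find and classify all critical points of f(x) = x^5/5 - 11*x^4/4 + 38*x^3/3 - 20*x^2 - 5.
f'(x) = x*(x^3 - 11*x^2 + 38*x - 40)

Solve f'(x) = 0:
  Factor: x^4 - 11*x^3 + 38*x^2 - 40*x = x*(x - 5)*(x - 4)*(x - 2) = 0.
  ⇒ x = 0, 2, 4, 5

f''(x) = 4*x^3 - 33*x^2 + 76*x - 40
Second-derivative test at each critical point:
  f''(0) = -40 < 0 → local maximum
  f''(2) = 12 > 0 → local minimum
  f''(4) = -8 < 0 → local maximum
  f''(5) = 15 > 0 → local minimum

Critical points: x = 0 (local maximum); x = 2 (local minimum); x = 4 (local maximum); x = 5 (local minimum)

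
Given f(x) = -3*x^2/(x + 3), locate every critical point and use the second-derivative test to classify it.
f'(x) = 3*x*(-x - 6)/(x + 3)^2

Solve f'(x) = 0:
  f'(x) = -3*x*(x + 6)/(x + 3)^2; the denominator is positive wherever f is defined, so f'(x) = 0 ⇔ -3*x^2 - 18*x = 0.
  Factor: -3*x^2 - 18*x = -3*x*(x + 6) = 0.
  ⇒ x = -6, 0

f''(x) = -54/(x^3 + 9*x^2 + 27*x + 27)
Second-derivative test at each critical point:
  f''(-6) = 2 > 0 → local minimum
  f''(0) = -2 < 0 → local maximum

Critical points: x = -6 (local minimum); x = 0 (local maximum)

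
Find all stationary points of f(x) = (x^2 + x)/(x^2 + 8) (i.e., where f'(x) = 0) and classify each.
f'(x) = (-x^2 + 16*x + 8)/(x^4 + 16*x^2 + 64)

Solve f'(x) = 0:
  f'(x) = -(x^2 - 16*x - 8)/(x^2 + 8)^2; the denominator is positive wherever f is defined, so f'(x) = 0 ⇔ -x^2 + 16*x + 8 = 0.
  x^2 - 16*x - 8 = 0 has no rational roots; quadratic formula: x = (16 ± √288)/2.
  ⇒ x = 8 - 6*sqrt(2) ≈ -0.4853, 8 + 6*sqrt(2) ≈ 16.4853

f''(x) = 2*(x^3 - 24*x^2 - 24*x + 64)/(x^6 + 24*x^4 + 192*x^2 + 512)
Second-derivative test at each critical point:
  f''(-0.4853) = 0.2502 > 0 → local minimum
  f''(16.4853) = -2.168e-04 < 0 → local maximum

Critical points: x = 8 - 6*sqrt(2) ≈ -0.4853 (local minimum); x = 8 + 6*sqrt(2) ≈ 16.4853 (local maximum)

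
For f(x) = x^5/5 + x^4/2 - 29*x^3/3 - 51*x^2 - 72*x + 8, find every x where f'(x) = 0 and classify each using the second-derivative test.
f'(x) = x^4 + 2*x^3 - 29*x^2 - 102*x - 72

Solve f'(x) = 0:
  Factor: x^4 + 2*x^3 - 29*x^2 - 102*x - 72 = (x - 6)*(x + 1)*(x + 3)*(x + 4) = 0.
  ⇒ x = -4, -3, -1, 6

f''(x) = 4*x^3 + 6*x^2 - 58*x - 102
Second-derivative test at each critical point:
  f''(-4) = -30 < 0 → local maximum
  f''(-3) = 18 > 0 → local minimum
  f''(-1) = -42 < 0 → local maximum
  f''(6) = 630 > 0 → local minimum

Critical points: x = -4 (local maximum); x = -3 (local minimum); x = -1 (local maximum); x = 6 (local minimum)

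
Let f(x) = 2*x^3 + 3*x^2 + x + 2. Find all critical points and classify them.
f'(x) = 6*x^2 + 6*x + 1

Solve f'(x) = 0:
  6*x^2 + 6*x + 1 = 0 has no rational roots; quadratic formula: x = (-6 ± √12)/12.
  ⇒ x = -1/2 - sqrt(3)/6 ≈ -0.7887, -1/2 + sqrt(3)/6 ≈ -0.2113

f''(x) = 12*x + 6
Second-derivative test at each critical point:
  f''(-0.7887) = -3.4641 < 0 → local maximum
  f''(-0.2113) = 3.4641 > 0 → local minimum

Critical points: x = -1/2 - sqrt(3)/6 ≈ -0.7887 (local maximum); x = -1/2 + sqrt(3)/6 ≈ -0.2113 (local minimum)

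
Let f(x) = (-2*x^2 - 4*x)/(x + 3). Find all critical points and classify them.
f'(x) = 2*(-x^2 - 6*x - 6)/(x^2 + 6*x + 9)

Solve f'(x) = 0:
  f'(x) = -2*(x^2 + 6*x + 6)/(x + 3)^2; the denominator is positive wherever f is defined, so f'(x) = 0 ⇔ -2*x^2 - 12*x - 12 = 0.
  Factor: -2*x^2 - 12*x - 12 = -2*(x^2 + 6*x + 6); x^2 + 6*x + 6 = 0 has no rational roots; quadratic formula: x = (-6 ± √12)/2.
  ⇒ x = -3 - sqrt(3) ≈ -4.7321, -3 + sqrt(3) ≈ -1.2679

f''(x) = -12/(x^3 + 9*x^2 + 27*x + 27)
Second-derivative test at each critical point:
  f''(-4.7321) = 2.3094 > 0 → local minimum
  f''(-1.2679) = -2.3094 < 0 → local maximum

Critical points: x = -3 - sqrt(3) ≈ -4.7321 (local minimum); x = -3 + sqrt(3) ≈ -1.2679 (local maximum)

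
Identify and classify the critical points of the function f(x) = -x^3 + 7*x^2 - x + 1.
f'(x) = -3*x^2 + 14*x - 1

Solve f'(x) = 0:
  3*x^2 - 14*x + 1 = 0 has no rational roots; quadratic formula: x = (14 ± √184)/6.
  ⇒ x = 7/3 - sqrt(46)/3 ≈ 0.0726, sqrt(46)/3 + 7/3 ≈ 4.5941

f''(x) = 14 - 6*x
Second-derivative test at each critical point:
  f''(0.0726) = 13.5647 > 0 → local minimum
  f''(4.5941) = -13.5647 < 0 → local maximum

Critical points: x = 7/3 - sqrt(46)/3 ≈ 0.0726 (local minimum); x = sqrt(46)/3 + 7/3 ≈ 4.5941 (local maximum)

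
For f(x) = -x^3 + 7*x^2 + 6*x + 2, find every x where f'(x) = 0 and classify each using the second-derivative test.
f'(x) = -3*x^2 + 14*x + 6

Solve f'(x) = 0:
  3*x^2 - 14*x - 6 = 0 has no rational roots; quadratic formula: x = (14 ± √268)/6.
  ⇒ x = 7/3 - sqrt(67)/3 ≈ -0.3951, 7/3 + sqrt(67)/3 ≈ 5.0618

f''(x) = 14 - 6*x
Second-derivative test at each critical point:
  f''(-0.3951) = 16.3707 > 0 → local minimum
  f''(5.0618) = -16.3707 < 0 → local maximum

Critical points: x = 7/3 - sqrt(67)/3 ≈ -0.3951 (local minimum); x = 7/3 + sqrt(67)/3 ≈ 5.0618 (local maximum)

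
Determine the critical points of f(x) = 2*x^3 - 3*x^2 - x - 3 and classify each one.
f'(x) = 6*x^2 - 6*x - 1

Solve f'(x) = 0:
  6*x^2 - 6*x - 1 = 0 has no rational roots; quadratic formula: x = (6 ± √60)/12.
  ⇒ x = 1/2 - sqrt(15)/6 ≈ -0.1455, 1/2 + sqrt(15)/6 ≈ 1.1455

f''(x) = 12*x - 6
Second-derivative test at each critical point:
  f''(-0.1455) = -7.7460 < 0 → local maximum
  f''(1.1455) = 7.7460 > 0 → local minimum

Critical points: x = 1/2 - sqrt(15)/6 ≈ -0.1455 (local maximum); x = 1/2 + sqrt(15)/6 ≈ 1.1455 (local minimum)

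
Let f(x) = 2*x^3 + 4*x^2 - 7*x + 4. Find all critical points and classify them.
f'(x) = 6*x^2 + 8*x - 7

Solve f'(x) = 0:
  6*x^2 + 8*x - 7 = 0 has no rational roots; quadratic formula: x = (-8 ± √232)/12.
  ⇒ x = -sqrt(58)/6 - 2/3 ≈ -1.9360, -2/3 + sqrt(58)/6 ≈ 0.6026

f''(x) = 12*x + 8
Second-derivative test at each critical point:
  f''(-1.9360) = -15.2315 < 0 → local maximum
  f''(0.6026) = 15.2315 > 0 → local minimum

Critical points: x = -sqrt(58)/6 - 2/3 ≈ -1.9360 (local maximum); x = -2/3 + sqrt(58)/6 ≈ 0.6026 (local minimum)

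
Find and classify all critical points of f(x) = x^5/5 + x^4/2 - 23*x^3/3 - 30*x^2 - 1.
f'(x) = x*(x^3 + 2*x^2 - 23*x - 60)

Solve f'(x) = 0:
  Factor: x^4 + 2*x^3 - 23*x^2 - 60*x = x*(x - 5)*(x + 3)*(x + 4) = 0.
  ⇒ x = -4, -3, 0, 5

f''(x) = 4*x^3 + 6*x^2 - 46*x - 60
Second-derivative test at each critical point:
  f''(-4) = -36 < 0 → local maximum
  f''(-3) = 24 > 0 → local minimum
  f''(0) = -60 < 0 → local maximum
  f''(5) = 360 > 0 → local minimum

Critical points: x = -4 (local maximum); x = -3 (local minimum); x = 0 (local maximum); x = 5 (local minimum)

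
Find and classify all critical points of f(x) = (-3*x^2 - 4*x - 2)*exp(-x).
f'(x) = (3*x^2 - 2*x - 2)*exp(-x)

Solve f'(x) = 0:
  f'(x) = (3*x^2 - 2*x - 2)·exp(-x) and exp(-x) > 0 for every x, so f'(x) = 0 ⇔ 3*x^2 - 2*x - 2 = 0.
  3*x^2 - 2*x - 2 = 0 has no rational roots; quadratic formula: x = (2 ± √28)/6.
  ⇒ x = 1/3 - sqrt(7)/3 ≈ -0.5486, 1/3 + sqrt(7)/3 ≈ 1.2153

f''(x) = x*(8 - 3*x)*exp(-x)
Second-derivative test at each critical point:
  f''(-0.5486) = -9.1585 < 0 → local maximum
  f''(1.2153) = 1.5696 > 0 → local minimum

Critical points: x = 1/3 - sqrt(7)/3 ≈ -0.5486 (local maximum); x = 1/3 + sqrt(7)/3 ≈ 1.2153 (local minimum)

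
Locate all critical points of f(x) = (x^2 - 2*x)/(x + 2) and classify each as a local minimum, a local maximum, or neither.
f'(x) = (x^2 + 4*x - 4)/(x^2 + 4*x + 4)

Solve f'(x) = 0:
  f'(x) = (x^2 + 4*x - 4)/(x + 2)^2; the denominator is positive wherever f is defined, so f'(x) = 0 ⇔ x^2 + 4*x - 4 = 0.
  x^2 + 4*x - 4 = 0 has no rational roots; quadratic formula: x = (-4 ± √32)/2.
  ⇒ x = -2*sqrt(2) - 2 ≈ -4.8284, -2 + 2*sqrt(2) ≈ 0.8284

f''(x) = 16/(x^3 + 6*x^2 + 12*x + 8)
Second-derivative test at each critical point:
  f''(-4.8284) = -0.7071 < 0 → local maximum
  f''(0.8284) = 0.7071 > 0 → local minimum

Critical points: x = -2*sqrt(2) - 2 ≈ -4.8284 (local maximum); x = -2 + 2*sqrt(2) ≈ 0.8284 (local minimum)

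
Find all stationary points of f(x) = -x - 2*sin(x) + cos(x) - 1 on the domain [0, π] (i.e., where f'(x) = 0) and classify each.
f'(x) = -sin(x) - 2*cos(x) - 1

Solve f'(x) = 0 on [0, π]:
  f'(x) = 0 ⇔ -sin(x) - 2*cos(x) = 1. Write the left side as R·cos(x + φ) with R = √((-2)² + 1²) = sqrt(5), cos φ = -2*sqrt(5)/5, sin φ = sqrt(5)/5; then cos(x + φ) = sqrt(5)/5. Solve for x and keep the solutions lying in [0, π].
  ⇒ x = pi - atan(3/4) ≈ 2.4981

f''(x) = 2*sin(x) - cos(x)
Second-derivative test at each critical point:
  f''(2.4981) = 2 > 0 → local minimum

Critical points: x = pi - atan(3/4) ≈ 2.4981 (local minimum)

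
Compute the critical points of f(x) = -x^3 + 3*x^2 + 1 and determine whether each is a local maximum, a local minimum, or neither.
f'(x) = 3*x*(2 - x)

Solve f'(x) = 0:
  Factor: -3*x^2 + 6*x = -3*x*(x - 2) = 0.
  ⇒ x = 0, 2

f''(x) = 6 - 6*x
Second-derivative test at each critical point:
  f''(0) = 6 > 0 → local minimum
  f''(2) = -6 < 0 → local maximum

Critical points: x = 0 (local minimum); x = 2 (local maximum)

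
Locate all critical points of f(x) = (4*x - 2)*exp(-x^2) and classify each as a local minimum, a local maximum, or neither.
f'(x) = 4*(-x*(2*x - 1) + 1)*exp(-x^2)

Solve f'(x) = 0:
  f'(x) = (-8*x^2 + 4*x + 4)·exp(-x^2) and exp(-x^2) > 0 for every x, so f'(x) = 0 ⇔ -8*x^2 + 4*x + 4 = 0.
  Factor: -8*x^2 + 4*x + 4 = -4*(x - 1)*(2*x + 1) = 0.
  ⇒ x = -1/2, 1

f''(x) = 4*(2*x^2*(2*x - 1) - 6*x + 1)*exp(-x^2)
Second-derivative test at each critical point:
  f''(-1/2) = 9.3456 > 0 → local minimum
  f''(1) = -4.4146 < 0 → local maximum

Critical points: x = -1/2 (local minimum); x = 1 (local maximum)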